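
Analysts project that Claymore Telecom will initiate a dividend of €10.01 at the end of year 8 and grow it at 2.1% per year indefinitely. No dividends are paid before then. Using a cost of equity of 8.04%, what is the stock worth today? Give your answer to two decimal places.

€98.07

Deferred-dividend DDM. At t=7 the remaining stream is a growing perpetuity with first payment D_8 = 10.01.
V_7 = D_8/(r−g) = 10.01/(0.0804−0.021) = 168.5185
P₀ = V_7/(1+r)^7 = 168.5185/(1+0.0804)^7 = 98.0744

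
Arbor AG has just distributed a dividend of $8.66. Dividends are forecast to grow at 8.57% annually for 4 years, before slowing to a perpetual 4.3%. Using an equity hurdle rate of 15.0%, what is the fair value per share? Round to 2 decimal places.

Two-stage DDM. Project D₁…D_4 at 0.0857, terminal growth 0.043, discount at r = 0.15.
D_1 = 9.4022
D_2 = 10.2079
D_3 = 11.0827
D_4 = 12.0325
Terminal value at t=4: TV = D_5/(r−g) = 12.5499/(0.15−0.043) = 117.2891
P₀ = 9.4022/(1+0.15)^1 + 10.2079/(1+0.15)^2 + 11.0827/(1+0.15)^3 + 12.0325/(1+0.15)^4 + 117.2891/(1+0.15)^4 = 97.1216

$97.12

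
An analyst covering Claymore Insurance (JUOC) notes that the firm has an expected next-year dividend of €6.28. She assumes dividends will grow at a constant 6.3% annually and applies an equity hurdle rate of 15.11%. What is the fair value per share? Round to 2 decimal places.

Gordon growth model: P₀ = D₁/(r − g), with D₁ = 6.28 given directly.
P₀ = 6.2800 / (0.1511 − 0.063) = 6.2800 / 0.0881 = 71.2826

€71.28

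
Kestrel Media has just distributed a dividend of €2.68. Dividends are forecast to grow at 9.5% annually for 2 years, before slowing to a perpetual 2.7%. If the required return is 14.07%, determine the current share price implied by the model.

€27.35

Two-stage DDM. Project D₁…D_2 at 0.095, terminal growth 0.027, discount at r = 0.1407.
D_1 = 2.9346
D_2 = 3.2134
Terminal value at t=2: TV = D_3/(r−g) = 3.3001/(0.1407−0.027) = 29.0251
P₀ = 2.9346/(1+0.1407)^1 + 3.2134/(1+0.1407)^2 + 29.0251/(1+0.1407)^2 = 27.3486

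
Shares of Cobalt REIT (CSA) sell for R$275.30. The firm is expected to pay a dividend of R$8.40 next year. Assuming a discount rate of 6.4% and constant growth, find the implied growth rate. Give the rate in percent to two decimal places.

From P₀ = D₁/(r − g), the implied growth is g = r − D₁/P₀.
g = 0.064 − 8.40/275.30 = 0.064 − 0.03051 = 0.03349

3.35%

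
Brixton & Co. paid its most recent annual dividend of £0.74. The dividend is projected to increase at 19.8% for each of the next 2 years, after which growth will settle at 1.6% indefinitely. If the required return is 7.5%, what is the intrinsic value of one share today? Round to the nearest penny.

£17.57

Two-stage DDM. Project D₁…D_2 at 0.198, terminal growth 0.016, discount at r = 0.075.
D_1 = 0.8865
D_2 = 1.0621
Terminal value at t=2: TV = D_3/(r−g) = 1.0790/(0.075−0.016) = 18.2889
P₀ = 0.8865/(1+0.075)^1 + 1.0621/(1+0.075)^2 + 18.2889/(1+0.075)^2 = 17.5697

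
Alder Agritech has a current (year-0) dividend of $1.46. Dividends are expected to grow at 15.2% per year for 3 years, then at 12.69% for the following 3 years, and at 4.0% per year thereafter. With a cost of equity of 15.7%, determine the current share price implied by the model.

$20.28

Three-stage DDM. Project D₁…D_6; terminal Gordon value at t=6 with g = 0.04; discount at r = 0.157.
D_1 = 1.6819
D_2 = 1.9376
D_3 = 2.2321
D_4 = 2.5153
D_5 = 2.8345
D_6 = 3.1942
TV_6 = 3.3220/(0.157−0.04) = 28.3932
P₀ = Σ Dₜ/(1+r)ᵗ + TV_6/(1+r)^6 = 20.2809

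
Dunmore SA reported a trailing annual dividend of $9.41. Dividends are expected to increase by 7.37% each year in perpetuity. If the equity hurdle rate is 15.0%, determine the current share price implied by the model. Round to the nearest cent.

$132.42

Gordon growth model: P₀ = D₁/(r − g). D₁ = 9.41 × (1 + 0.0737) = 10.1035.
P₀ = 10.1035 / (0.15 − 0.0737) = 10.1035 / 0.0763 = 132.4183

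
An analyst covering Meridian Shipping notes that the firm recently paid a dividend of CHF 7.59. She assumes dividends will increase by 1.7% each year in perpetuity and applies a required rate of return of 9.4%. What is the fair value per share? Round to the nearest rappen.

Gordon growth model: P₀ = D₁/(r − g). D₁ = 7.59 × (1 + 0.017) = 7.7190.
P₀ = 7.7190 / (0.094 − 0.017) = 7.7190 / 0.077 = 100.2471

CHF 100.25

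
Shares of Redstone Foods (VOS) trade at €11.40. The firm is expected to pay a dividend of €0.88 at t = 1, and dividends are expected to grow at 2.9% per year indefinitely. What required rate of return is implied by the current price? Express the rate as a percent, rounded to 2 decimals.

Rearranging the constant-growth DDM: r = D₁/P₀ + g.
r = 0.8800 / 11.40 + 0.029 = 0.07719 + 0.029 = 0.10619

10.62%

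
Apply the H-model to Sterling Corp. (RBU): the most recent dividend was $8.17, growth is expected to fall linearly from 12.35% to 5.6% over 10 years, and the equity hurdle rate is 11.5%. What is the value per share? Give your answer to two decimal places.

$192.96

H-model: P₀ = D₀[(1+g_L) + H(g_S−g_L)]/(r−g_L), with H = 10/2 = 5.
P₀ = 8.17 × [(1+0.056) + 5×(0.1235−0.056)] / (0.115−0.056)
   = 8.17 × 1.3935 / 0.059 = 192.9643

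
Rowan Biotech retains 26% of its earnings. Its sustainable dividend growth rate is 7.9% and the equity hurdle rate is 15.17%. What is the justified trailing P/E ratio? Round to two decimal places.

Payout ratio b = 1 − 0.26 = 0.74.
Justified trailing P/E = b(1+g)/(r−g) = 0.74×(1+0.079)/(0.1517−0.079) = 10.9829

10.98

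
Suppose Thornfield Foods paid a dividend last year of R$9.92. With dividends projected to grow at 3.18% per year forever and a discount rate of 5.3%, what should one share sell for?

Gordon growth model: P₀ = D₁/(r − g). D₁ = 9.92 × (1 + 0.0318) = 10.2355.
P₀ = 10.2355 / (0.053 − 0.0318) = 10.2355 / 0.0212 = 482.8045

R$482.80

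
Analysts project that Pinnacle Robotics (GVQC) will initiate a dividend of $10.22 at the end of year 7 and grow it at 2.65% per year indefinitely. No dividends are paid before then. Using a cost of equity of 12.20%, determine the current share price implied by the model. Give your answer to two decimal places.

$53.64

Deferred-dividend DDM. At t=6 the remaining stream is a growing perpetuity with first payment D_7 = 10.22.
V_6 = D_7/(r−g) = 10.22/(0.122−0.0265) = 107.0157
P₀ = V_6/(1+r)^6 = 107.0157/(1+0.122)^6 = 53.6402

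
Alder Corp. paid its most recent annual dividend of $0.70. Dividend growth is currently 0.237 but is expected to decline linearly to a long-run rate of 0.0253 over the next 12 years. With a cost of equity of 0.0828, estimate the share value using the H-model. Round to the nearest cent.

$27.95

H-model: P₀ = D₀[(1+g_L) + H(g_S−g_L)]/(r−g_L), with H = 12/2 = 6.
P₀ = 0.70 × [(1+0.0253) + 6×(0.237−0.0253)] / (0.0828−0.0253)
   = 0.70 × 2.2955 / 0.0575 = 27.9452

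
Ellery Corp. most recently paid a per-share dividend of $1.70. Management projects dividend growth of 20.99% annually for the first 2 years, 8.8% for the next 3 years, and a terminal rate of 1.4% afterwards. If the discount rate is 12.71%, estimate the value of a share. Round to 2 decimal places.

$25.06

Three-stage DDM. Project D₁…D_5; terminal Gordon value at t=5 with g = 0.014; discount at r = 0.1271.
D_1 = 2.0568
D_2 = 2.4886
D_3 = 2.7076
D_4 = 2.9458
D_5 = 3.2050
TV_5 = 3.2499/(0.1271−0.014) = 28.7349
P₀ = Σ Dₜ/(1+r)ᵗ + TV_5/(1+r)^5 = 25.0601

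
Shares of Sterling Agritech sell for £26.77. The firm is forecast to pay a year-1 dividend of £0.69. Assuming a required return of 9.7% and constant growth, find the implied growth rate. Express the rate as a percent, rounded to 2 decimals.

7.12%

From P₀ = D₁/(r − g), the implied growth is g = r − D₁/P₀.
g = 0.097 − 0.69/26.77 = 0.097 − 0.02578 = 0.07122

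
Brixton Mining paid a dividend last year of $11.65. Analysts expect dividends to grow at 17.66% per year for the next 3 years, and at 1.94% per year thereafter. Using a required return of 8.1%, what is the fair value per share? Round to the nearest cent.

Two-stage DDM. Project D₁…D_3 at 0.1766, terminal growth 0.0194, discount at r = 0.081.
D_1 = 13.7074
D_2 = 16.1281
D_3 = 18.9763
Terminal value at t=3: TV = D_4/(r−g) = 19.3445/(0.081−0.0194) = 314.0338
P₀ = 13.7074/(1+0.081)^1 + 16.1281/(1+0.081)^2 + 18.9763/(1+0.081)^3 + 314.0338/(1+0.081)^3 = 290.1032

$290.10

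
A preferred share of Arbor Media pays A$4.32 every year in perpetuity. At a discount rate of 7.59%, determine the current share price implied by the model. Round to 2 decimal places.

Zero-growth DDM (perpetuity): P₀ = D/r = 4.32 / 0.0759 = 56.9170

A$56.92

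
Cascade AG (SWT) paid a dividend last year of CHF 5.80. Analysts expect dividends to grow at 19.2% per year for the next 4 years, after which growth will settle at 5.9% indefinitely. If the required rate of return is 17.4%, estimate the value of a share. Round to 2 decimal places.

CHF 80.87

Two-stage DDM. Project D₁…D_4 at 0.192, terminal growth 0.059, discount at r = 0.174.
D_1 = 6.9136
D_2 = 8.2410
D_3 = 9.8233
D_4 = 11.7094
Terminal value at t=4: TV = D_5/(r−g) = 12.4002/(0.174−0.059) = 107.8279
P₀ = 6.9136/(1+0.174)^1 + 8.2410/(1+0.174)^2 + 9.8233/(1+0.174)^3 + 11.7094/(1+0.174)^4 + 107.8279/(1+0.174)^4 = 80.8651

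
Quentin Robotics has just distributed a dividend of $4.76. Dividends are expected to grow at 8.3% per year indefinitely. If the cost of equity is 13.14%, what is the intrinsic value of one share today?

$106.51

Gordon growth model: P₀ = D₁/(r − g). D₁ = 4.76 × (1 + 0.083) = 5.1551.
P₀ = 5.1551 / (0.1314 − 0.083) = 5.1551 / 0.0484 = 106.5099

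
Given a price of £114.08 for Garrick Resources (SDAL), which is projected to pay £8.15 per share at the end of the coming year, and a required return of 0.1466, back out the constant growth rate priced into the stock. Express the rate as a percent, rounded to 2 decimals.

From P₀ = D₁/(r − g), the implied growth is g = r − D₁/P₀.
g = 0.1466 − 8.15/114.08 = 0.1466 − 0.07144 = 0.07516

7.52%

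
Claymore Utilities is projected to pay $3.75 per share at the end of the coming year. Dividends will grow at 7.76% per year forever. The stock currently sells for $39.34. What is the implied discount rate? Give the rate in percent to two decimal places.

Rearranging the constant-growth DDM: r = D₁/P₀ + g.
r = 3.7500 / 39.34 + 0.0776 = 0.09532 + 0.0776 = 0.17292

17.29%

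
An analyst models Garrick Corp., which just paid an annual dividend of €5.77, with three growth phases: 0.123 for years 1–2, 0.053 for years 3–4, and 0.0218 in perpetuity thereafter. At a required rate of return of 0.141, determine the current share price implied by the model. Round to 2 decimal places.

Three-stage DDM. Project D₁…D_4; terminal Gordon value at t=4 with g = 0.0218; discount at r = 0.141.
D_1 = 6.4797
D_2 = 7.2767
D_3 = 7.6624
D_4 = 8.0685
TV_4 = 8.2444/(0.141−0.0218) = 69.1643
P₀ = Σ Dₜ/(1+r)ᵗ + TV_4/(1+r)^4 = 61.9945

€61.99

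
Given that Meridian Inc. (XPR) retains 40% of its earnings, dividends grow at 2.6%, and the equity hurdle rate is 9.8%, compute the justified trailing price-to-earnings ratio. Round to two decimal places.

Payout ratio b = 1 − 0.40 = 0.60.
Justified trailing P/E = b(1+g)/(r−g) = 0.60×(1+0.026)/(0.098−0.026) = 8.5500

8.55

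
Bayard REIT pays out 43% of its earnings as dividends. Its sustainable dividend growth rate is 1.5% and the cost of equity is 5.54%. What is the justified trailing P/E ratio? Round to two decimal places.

10.80

Justified trailing P/E = b(1+g)/(r−g) = 0.43×(1+0.015)/(0.0554−0.015) = 10.8032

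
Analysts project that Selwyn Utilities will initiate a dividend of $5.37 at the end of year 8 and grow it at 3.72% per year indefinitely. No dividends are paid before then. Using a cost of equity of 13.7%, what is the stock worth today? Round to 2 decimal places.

Deferred-dividend DDM. At t=7 the remaining stream is a growing perpetuity with first payment D_8 = 5.37.
V_7 = D_8/(r−g) = 5.37/(0.137−0.0372) = 53.8076
P₀ = V_7/(1+r)^7 = 53.8076/(1+0.137)^7 = 21.9039

$21.90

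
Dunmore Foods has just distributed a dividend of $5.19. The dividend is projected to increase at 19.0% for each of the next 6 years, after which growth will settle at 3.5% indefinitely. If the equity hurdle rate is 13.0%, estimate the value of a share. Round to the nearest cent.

$114.59

Two-stage DDM. Project D₁…D_6 at 0.19, terminal growth 0.035, discount at r = 0.13.
D_1 = 6.1761
D_2 = 7.3496
D_3 = 8.7460
D_4 = 10.4077
D_5 = 12.3852
D_6 = 14.7384
Terminal value at t=6: TV = D_7/(r−g) = 15.2542/(0.13−0.035) = 160.5705
P₀ = 6.1761/(1+0.13)^1 + 7.3496/(1+0.13)^2 + 8.7460/(1+0.13)^3 + 10.4077/(1+0.13)^4 + 12.3852/(1+0.13)^5 + 14.7384/(1+0.13)^6 + 160.5705/(1+0.13)^6 = 114.5923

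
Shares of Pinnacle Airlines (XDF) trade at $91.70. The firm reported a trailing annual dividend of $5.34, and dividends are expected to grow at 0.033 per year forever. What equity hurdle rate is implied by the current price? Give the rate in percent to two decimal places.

9.32%

Rearranging the constant-growth DDM: r = D₁/P₀ + g.
D₁ = 5.34 × (1 + 0.033) = 5.5162.
r = 5.5162 / 91.70 + 0.033 = 0.06016 + 0.033 = 0.09316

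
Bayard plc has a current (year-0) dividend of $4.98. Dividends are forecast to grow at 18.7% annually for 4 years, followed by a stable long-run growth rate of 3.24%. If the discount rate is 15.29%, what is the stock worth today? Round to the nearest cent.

$69.38

Two-stage DDM. Project D₁…D_4 at 0.187, terminal growth 0.0324, discount at r = 0.1529.
D_1 = 5.9113
D_2 = 7.0167
D_3 = 8.3288
D_4 = 9.8863
Terminal value at t=4: TV = D_5/(r−g) = 10.2066/(0.1529−0.0324) = 84.7019
P₀ = 5.9113/(1+0.1529)^1 + 7.0167/(1+0.1529)^2 + 8.3288/(1+0.1529)^3 + 9.8863/(1+0.1529)^4 + 84.7019/(1+0.1529)^4 = 69.3803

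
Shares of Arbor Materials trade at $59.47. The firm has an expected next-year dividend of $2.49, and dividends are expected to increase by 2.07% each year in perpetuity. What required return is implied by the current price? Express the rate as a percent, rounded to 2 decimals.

6.26%

Rearranging the constant-growth DDM: r = D₁/P₀ + g.
r = 2.4900 / 59.47 + 0.0207 = 0.04187 + 0.0207 = 0.06257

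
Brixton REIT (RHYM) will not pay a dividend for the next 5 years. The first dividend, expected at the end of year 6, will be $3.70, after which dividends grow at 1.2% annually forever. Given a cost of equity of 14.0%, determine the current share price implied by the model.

Deferred-dividend DDM. At t=5 the remaining stream is a growing perpetuity with first payment D_6 = 3.70.
V_5 = D_6/(r−g) = 3.70/(0.14−0.012) = 28.9062
P₀ = V_5/(1+r)^5 = 28.9062/(1+0.14)^5 = 15.0130

$15.01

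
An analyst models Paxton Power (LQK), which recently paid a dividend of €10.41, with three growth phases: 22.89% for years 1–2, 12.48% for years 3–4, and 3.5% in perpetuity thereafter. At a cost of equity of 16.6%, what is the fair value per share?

Three-stage DDM. Project D₁…D_4; terminal Gordon value at t=4 with g = 0.035; discount at r = 0.166.
D_1 = 12.7928
D_2 = 15.7211
D_3 = 17.6831
D_4 = 19.8900
TV_4 = 20.5861/(0.166−0.035) = 157.1461
P₀ = Σ Dₜ/(1+r)ᵗ + TV_4/(1+r)^4 = 129.4682

€129.47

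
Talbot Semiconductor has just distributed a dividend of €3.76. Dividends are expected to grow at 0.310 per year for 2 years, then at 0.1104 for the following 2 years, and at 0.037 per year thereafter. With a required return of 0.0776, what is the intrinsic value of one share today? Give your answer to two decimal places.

€172.45

Three-stage DDM. Project D₁…D_4; terminal Gordon value at t=4 with g = 0.037; discount at r = 0.0776.
D_1 = 4.9256
D_2 = 6.4525
D_3 = 7.1649
D_4 = 7.9559
TV_4 = 8.2503/(0.0776−0.037) = 203.2086
P₀ = Σ Dₜ/(1+r)ᵗ + TV_4/(1+r)^4 = 172.4530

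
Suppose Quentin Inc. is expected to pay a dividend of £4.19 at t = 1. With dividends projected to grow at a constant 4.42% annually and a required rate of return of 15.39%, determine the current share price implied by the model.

Gordon growth model: P₀ = D₁/(r − g), with D₁ = 4.19 given directly.
P₀ = 4.1900 / (0.1539 − 0.0442) = 4.1900 / 0.1097 = 38.1951

£38.20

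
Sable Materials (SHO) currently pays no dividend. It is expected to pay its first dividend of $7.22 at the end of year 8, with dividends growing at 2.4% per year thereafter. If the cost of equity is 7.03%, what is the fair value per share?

Deferred-dividend DDM. At t=7 the remaining stream is a growing perpetuity with first payment D_8 = 7.22.
V_7 = D_8/(r−g) = 7.22/(0.0703−0.024) = 155.9395
P₀ = V_7/(1+r)^7 = 155.9395/(1+0.0703)^7 = 96.9209

$96.92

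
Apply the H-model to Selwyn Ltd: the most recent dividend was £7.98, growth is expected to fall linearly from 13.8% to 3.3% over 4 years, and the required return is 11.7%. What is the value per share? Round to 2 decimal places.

£118.08

H-model: P₀ = D₀[(1+g_L) + H(g_S−g_L)]/(r−g_L), with H = 4/2 = 2.
P₀ = 7.98 × [(1+0.033) + 2×(0.138−0.033)] / (0.117−0.033)
   = 7.98 × 1.2430 / 0.084 = 118.0850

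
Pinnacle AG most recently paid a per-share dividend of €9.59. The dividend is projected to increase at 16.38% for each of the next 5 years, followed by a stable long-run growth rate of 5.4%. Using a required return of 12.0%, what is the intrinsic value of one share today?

€239.41

Two-stage DDM. Project D₁…D_5 at 0.1638, terminal growth 0.054, discount at r = 0.12.
D_1 = 11.1608
D_2 = 12.9890
D_3 = 15.1166
D_4 = 17.5927
D_5 = 20.4744
Terminal value at t=5: TV = D_6/(r−g) = 21.5800/(0.12−0.054) = 326.9694
P₀ = 11.1608/(1+0.12)^1 + 12.9890/(1+0.12)^2 + 15.1166/(1+0.12)^3 + 17.5927/(1+0.12)^4 + 20.4744/(1+0.12)^5 + 326.9694/(1+0.12)^5 = 239.4088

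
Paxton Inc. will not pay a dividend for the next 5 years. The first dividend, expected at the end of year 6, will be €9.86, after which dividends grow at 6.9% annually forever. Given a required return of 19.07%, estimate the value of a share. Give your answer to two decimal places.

Deferred-dividend DDM. At t=5 the remaining stream is a growing perpetuity with first payment D_6 = 9.86.
V_5 = D_6/(r−g) = 9.86/(0.1907−0.069) = 81.0189
P₀ = V_5/(1+r)^5 = 81.0189/(1+0.1907)^5 = 33.8512

€33.85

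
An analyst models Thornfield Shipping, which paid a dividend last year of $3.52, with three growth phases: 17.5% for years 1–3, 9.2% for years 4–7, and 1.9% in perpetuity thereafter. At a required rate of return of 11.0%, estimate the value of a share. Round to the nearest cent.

$71.68

Three-stage DDM. Project D₁…D_7; terminal Gordon value at t=7 with g = 0.019; discount at r = 0.11.
D_1 = 4.1360
D_2 = 4.8598
D_3 = 5.7103
D_4 = 6.2356
D_5 = 6.8093
D_6 = 7.4357
D_7 = 8.1198
TV_7 = 8.2741/(0.11−0.019) = 90.9242
P₀ = Σ Dₜ/(1+r)ᵗ + TV_7/(1+r)^7 = 71.6752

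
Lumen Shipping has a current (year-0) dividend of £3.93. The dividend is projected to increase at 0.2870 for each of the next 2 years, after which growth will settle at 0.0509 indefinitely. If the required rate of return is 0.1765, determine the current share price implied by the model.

£48.35

Two-stage DDM. Project D₁…D_2 at 0.287, terminal growth 0.0509, discount at r = 0.1765.
D_1 = 5.0579
D_2 = 6.5095
Terminal value at t=2: TV = D_3/(r−g) = 6.8409/(0.1765−0.0509) = 54.4655
P₀ = 5.0579/(1+0.1765)^1 + 6.5095/(1+0.1765)^2 + 54.4655/(1+0.1765)^2 = 48.3514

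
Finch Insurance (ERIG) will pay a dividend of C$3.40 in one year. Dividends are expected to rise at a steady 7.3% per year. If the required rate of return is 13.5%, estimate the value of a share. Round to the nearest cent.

Gordon growth model: P₀ = D₁/(r − g), with D₁ = 3.40 given directly.
P₀ = 3.4000 / (0.135 − 0.073) = 3.4000 / 0.062 = 54.8387

C$54.84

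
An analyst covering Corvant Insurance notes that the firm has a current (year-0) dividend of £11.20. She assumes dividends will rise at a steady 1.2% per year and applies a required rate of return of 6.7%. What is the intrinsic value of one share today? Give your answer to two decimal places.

£206.08

Gordon growth model: P₀ = D₁/(r − g). D₁ = 11.20 × (1 + 0.012) = 11.3344.
P₀ = 11.3344 / (0.067 − 0.012) = 11.3344 / 0.055 = 206.0800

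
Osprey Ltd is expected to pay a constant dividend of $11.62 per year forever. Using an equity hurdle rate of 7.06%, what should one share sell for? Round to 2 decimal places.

$164.59

Zero-growth DDM (perpetuity): P₀ = D/r = 11.62 / 0.0706 = 164.5892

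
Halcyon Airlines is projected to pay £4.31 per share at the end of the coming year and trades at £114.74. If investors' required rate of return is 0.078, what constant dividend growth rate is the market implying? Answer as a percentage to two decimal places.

From P₀ = D₁/(r − g), the implied growth is g = r − D₁/P₀.
g = 0.078 − 4.31/114.74 = 0.078 − 0.03756 = 0.04044

4.04%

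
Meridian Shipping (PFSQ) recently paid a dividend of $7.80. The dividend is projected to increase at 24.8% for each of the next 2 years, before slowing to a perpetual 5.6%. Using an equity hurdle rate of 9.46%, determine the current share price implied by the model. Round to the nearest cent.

Two-stage DDM. Project D₁…D_2 at 0.248, terminal growth 0.056, discount at r = 0.0946.
D_1 = 9.7344
D_2 = 12.1485
Terminal value at t=2: TV = D_3/(r−g) = 12.8288/(0.0946−0.056) = 332.3536
P₀ = 9.7344/(1+0.0946)^1 + 12.1485/(1+0.0946)^2 + 332.3536/(1+0.0946)^2 = 296.4217

$296.42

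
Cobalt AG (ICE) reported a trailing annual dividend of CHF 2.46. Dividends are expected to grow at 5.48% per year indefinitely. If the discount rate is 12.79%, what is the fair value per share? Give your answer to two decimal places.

Gordon growth model: P₀ = D₁/(r − g). D₁ = 2.46 × (1 + 0.0548) = 2.5948.
P₀ = 2.5948 / (0.1279 − 0.0548) = 2.5948 / 0.0731 = 35.4967

CHF 35.50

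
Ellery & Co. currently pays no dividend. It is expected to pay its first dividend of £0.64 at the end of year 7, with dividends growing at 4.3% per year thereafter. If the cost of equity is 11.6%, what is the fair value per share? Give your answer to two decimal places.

£4.54

Deferred-dividend DDM. At t=6 the remaining stream is a growing perpetuity with first payment D_7 = 0.64.
V_6 = D_7/(r−g) = 0.64/(0.116−0.043) = 8.7671
P₀ = V_6/(1+r)^6 = 8.7671/(1+0.116)^6 = 4.5381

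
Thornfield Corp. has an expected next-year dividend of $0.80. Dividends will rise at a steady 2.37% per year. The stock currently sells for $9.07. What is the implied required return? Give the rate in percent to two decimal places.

Rearranging the constant-growth DDM: r = D₁/P₀ + g.
r = 0.8000 / 9.07 + 0.0237 = 0.08820 + 0.0237 = 0.11190

11.19%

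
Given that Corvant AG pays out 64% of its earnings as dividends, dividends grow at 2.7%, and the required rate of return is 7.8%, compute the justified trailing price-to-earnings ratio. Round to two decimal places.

Justified trailing P/E = b(1+g)/(r−g) = 0.64×(1+0.027)/(0.078−0.027) = 12.8878

12.89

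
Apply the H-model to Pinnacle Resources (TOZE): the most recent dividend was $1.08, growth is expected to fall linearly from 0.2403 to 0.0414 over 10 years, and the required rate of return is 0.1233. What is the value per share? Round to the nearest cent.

H-model: P₀ = D₀[(1+g_L) + H(g_S−g_L)]/(r−g_L), with H = 10/2 = 5.
P₀ = 1.08 × [(1+0.0414) + 5×(0.2403−0.0414)] / (0.1233−0.0414)
   = 1.08 × 2.0359 / 0.0819 = 26.8470

$26.85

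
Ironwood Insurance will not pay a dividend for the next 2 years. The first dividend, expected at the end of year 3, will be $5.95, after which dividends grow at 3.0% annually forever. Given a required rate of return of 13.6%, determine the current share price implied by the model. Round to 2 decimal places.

$43.50

Deferred-dividend DDM. At t=2 the remaining stream is a growing perpetuity with first payment D_3 = 5.95.
V_2 = D_3/(r−g) = 5.95/(0.136−0.03) = 56.1321
P₀ = V_2/(1+r)^2 = 56.1321/(1+0.136)^2 = 43.4965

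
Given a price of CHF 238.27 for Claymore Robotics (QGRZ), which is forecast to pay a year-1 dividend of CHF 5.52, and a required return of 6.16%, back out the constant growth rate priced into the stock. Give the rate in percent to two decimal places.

3.84%

From P₀ = D₁/(r − g), the implied growth is g = r − D₁/P₀.
g = 0.0616 − 5.52/238.27 = 0.0616 − 0.02317 = 0.03843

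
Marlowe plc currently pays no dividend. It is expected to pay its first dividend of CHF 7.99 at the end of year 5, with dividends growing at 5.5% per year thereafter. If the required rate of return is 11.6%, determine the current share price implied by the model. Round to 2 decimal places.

CHF 84.44

Deferred-dividend DDM. At t=4 the remaining stream is a growing perpetuity with first payment D_5 = 7.99.
V_4 = D_5/(r−g) = 7.99/(0.116−0.055) = 130.9836
P₀ = V_4/(1+r)^4 = 130.9836/(1+0.116)^4 = 84.4423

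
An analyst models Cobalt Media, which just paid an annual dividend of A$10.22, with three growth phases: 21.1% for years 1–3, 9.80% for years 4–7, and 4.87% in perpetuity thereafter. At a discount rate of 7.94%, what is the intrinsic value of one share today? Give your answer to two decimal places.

A$626.89

Three-stage DDM. Project D₁…D_7; terminal Gordon value at t=7 with g = 0.0487; discount at r = 0.0794.
D_1 = 12.3764
D_2 = 14.9878
D_3 = 18.1503
D_4 = 19.9290
D_5 = 21.8820
D_6 = 24.0265
D_7 = 26.3811
TV_7 = 27.6658/(0.0794−0.0487) = 901.1676
P₀ = Σ Dₜ/(1+r)ᵗ + TV_7/(1+r)^7 = 626.8938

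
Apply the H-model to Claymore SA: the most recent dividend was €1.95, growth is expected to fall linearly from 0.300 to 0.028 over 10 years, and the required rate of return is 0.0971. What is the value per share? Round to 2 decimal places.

H-model: P₀ = D₀[(1+g_L) + H(g_S−g_L)]/(r−g_L), with H = 10/2 = 5.
P₀ = 1.95 × [(1+0.028) + 5×(0.3−0.028)] / (0.0971−0.028)
   = 1.95 × 2.3880 / 0.0691 = 67.3893

€67.39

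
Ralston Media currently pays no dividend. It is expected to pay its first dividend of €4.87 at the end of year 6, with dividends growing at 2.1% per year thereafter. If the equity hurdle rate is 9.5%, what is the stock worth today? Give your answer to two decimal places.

Deferred-dividend DDM. At t=5 the remaining stream is a growing perpetuity with first payment D_6 = 4.87.
V_5 = D_6/(r−g) = 4.87/(0.095−0.021) = 65.8108
P₀ = V_5/(1+r)^5 = 65.8108/(1+0.095)^5 = 41.8048

€41.80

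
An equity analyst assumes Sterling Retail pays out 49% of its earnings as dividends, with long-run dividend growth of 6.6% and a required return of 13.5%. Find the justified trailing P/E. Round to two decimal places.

7.57

Justified trailing P/E = b(1+g)/(r−g) = 0.49×(1+0.066)/(0.135−0.066) = 7.5701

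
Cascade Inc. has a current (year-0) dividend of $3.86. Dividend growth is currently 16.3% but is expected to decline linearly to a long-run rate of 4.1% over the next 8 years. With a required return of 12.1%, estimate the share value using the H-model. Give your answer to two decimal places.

H-model: P₀ = D₀[(1+g_L) + H(g_S−g_L)]/(r−g_L), with H = 8/2 = 4.
P₀ = 3.86 × [(1+0.041) + 4×(0.163−0.041)] / (0.121−0.041)
   = 3.86 × 1.5290 / 0.08 = 73.7742

$73.77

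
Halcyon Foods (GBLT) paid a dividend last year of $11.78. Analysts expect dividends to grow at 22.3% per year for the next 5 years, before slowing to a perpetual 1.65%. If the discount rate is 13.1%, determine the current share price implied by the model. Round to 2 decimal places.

Two-stage DDM. Project D₁…D_5 at 0.223, terminal growth 0.0165, discount at r = 0.131.
D_1 = 14.4069
D_2 = 17.6197
D_3 = 21.5489
D_4 = 26.3543
D_5 = 32.2313
Terminal value at t=5: TV = D_6/(r−g) = 32.7631/(0.131−0.0165) = 286.1406
P₀ = 14.4069/(1+0.131)^1 + 17.6197/(1+0.131)^2 + 21.5489/(1+0.131)^3 + 26.3543/(1+0.131)^4 + 32.2313/(1+0.131)^5 + 286.1406/(1+0.131)^5 = 229.5509

$229.55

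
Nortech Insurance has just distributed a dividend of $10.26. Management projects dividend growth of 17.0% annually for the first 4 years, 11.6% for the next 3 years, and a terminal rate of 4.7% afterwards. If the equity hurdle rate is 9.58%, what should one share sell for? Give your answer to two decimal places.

Three-stage DDM. Project D₁…D_7; terminal Gordon value at t=7 with g = 0.047; discount at r = 0.0958.
D_1 = 12.0042
D_2 = 14.0449
D_3 = 16.4325
D_4 = 19.2261
D_5 = 21.4563
D_6 = 23.9452
D_7 = 26.7229
TV_7 = 27.9789/(0.0958−0.047) = 573.3374
P₀ = Σ Dₜ/(1+r)ᵗ + TV_7/(1+r)^7 = 392.1671

$392.17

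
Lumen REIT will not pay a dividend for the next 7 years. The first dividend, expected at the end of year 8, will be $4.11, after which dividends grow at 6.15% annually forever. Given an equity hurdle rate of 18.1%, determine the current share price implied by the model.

$10.73

Deferred-dividend DDM. At t=7 the remaining stream is a growing perpetuity with first payment D_8 = 4.11.
V_7 = D_8/(r−g) = 4.11/(0.181−0.0615) = 34.3933
P₀ = V_7/(1+r)^7 = 34.3933/(1+0.181)^7 = 10.7331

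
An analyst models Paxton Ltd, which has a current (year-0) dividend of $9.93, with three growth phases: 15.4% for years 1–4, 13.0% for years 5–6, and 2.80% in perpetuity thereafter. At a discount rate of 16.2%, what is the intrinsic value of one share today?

Three-stage DDM. Project D₁…D_6; terminal Gordon value at t=6 with g = 0.028; discount at r = 0.162.
D_1 = 11.4592
D_2 = 13.2239
D_3 = 15.2604
D_4 = 17.6105
D_5 = 19.8999
D_6 = 22.4869
TV_6 = 23.1165/(0.162−0.028) = 172.5114
P₀ = Σ Dₜ/(1+r)ᵗ + TV_6/(1+r)^6 = 127.6469

$127.65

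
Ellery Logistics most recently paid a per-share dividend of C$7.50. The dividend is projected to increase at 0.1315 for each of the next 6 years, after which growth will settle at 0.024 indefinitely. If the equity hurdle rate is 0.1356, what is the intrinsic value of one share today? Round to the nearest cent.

Two-stage DDM. Project D₁…D_6 at 0.1315, terminal growth 0.024, discount at r = 0.1356.
D_1 = 8.4863
D_2 = 9.6022
D_3 = 10.8649
D_4 = 12.2936
D_5 = 13.9102
D_6 = 15.7394
Terminal value at t=6: TV = D_7/(r−g) = 16.1172/(0.1356−0.024) = 144.4190
P₀ = 8.4863/(1+0.1356)^1 + 9.6022/(1+0.1356)^2 + 10.8649/(1+0.1356)^3 + 12.2936/(1+0.1356)^4 + 13.9102/(1+0.1356)^5 + 15.7394/(1+0.1356)^6 + 144.4190/(1+0.1356)^6 = 111.7746

C$111.77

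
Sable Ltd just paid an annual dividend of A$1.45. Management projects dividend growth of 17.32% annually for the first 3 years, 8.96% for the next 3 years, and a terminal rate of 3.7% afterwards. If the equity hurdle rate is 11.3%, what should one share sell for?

Three-stage DDM. Project D₁…D_6; terminal Gordon value at t=6 with g = 0.037; discount at r = 0.113.
D_1 = 1.7011
D_2 = 1.9958
D_3 = 2.3414
D_4 = 2.5512
D_5 = 2.7798
D_6 = 3.0289
TV_6 = 3.1410/(0.113−0.037) = 41.3286
P₀ = Σ Dₜ/(1+r)ᵗ + TV_6/(1+r)^6 = 31.4622

A$31.46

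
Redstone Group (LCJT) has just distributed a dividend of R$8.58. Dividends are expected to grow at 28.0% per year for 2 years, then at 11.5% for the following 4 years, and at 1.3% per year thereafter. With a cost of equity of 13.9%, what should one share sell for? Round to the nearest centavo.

Three-stage DDM. Project D₁…D_6; terminal Gordon value at t=6 with g = 0.013; discount at r = 0.139.
D_1 = 10.9824
D_2 = 14.0575
D_3 = 15.6741
D_4 = 17.4766
D_5 = 19.4864
D_6 = 21.7273
TV_6 = 22.0098/(0.139−0.013) = 174.6810
P₀ = Σ Dₜ/(1+r)ᵗ + TV_6/(1+r)^6 = 141.5878

R$141.59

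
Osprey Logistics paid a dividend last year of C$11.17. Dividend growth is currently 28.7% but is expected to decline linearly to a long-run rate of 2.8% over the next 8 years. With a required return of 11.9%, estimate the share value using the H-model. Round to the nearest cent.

H-model: P₀ = D₀[(1+g_L) + H(g_S−g_L)]/(r−g_L), with H = 8/2 = 4.
P₀ = 11.17 × [(1+0.028) + 4×(0.287−0.028)] / (0.119−0.028)
   = 11.17 × 2.0640 / 0.091 = 253.3503

C$253.35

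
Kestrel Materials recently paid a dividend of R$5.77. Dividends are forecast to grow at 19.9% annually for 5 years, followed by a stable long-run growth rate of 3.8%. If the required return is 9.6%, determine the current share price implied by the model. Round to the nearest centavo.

R$199.88

Two-stage DDM. Project D₁…D_5 at 0.199, terminal growth 0.038, discount at r = 0.096.
D_1 = 6.9182
D_2 = 8.2950
D_3 = 9.9457
D_4 = 11.9248
D_5 = 14.2979
Terminal value at t=5: TV = D_6/(r−g) = 14.8412/(0.096−0.038) = 255.8828
P₀ = 6.9182/(1+0.096)^1 + 8.2950/(1+0.096)^2 + 9.9457/(1+0.096)^3 + 11.9248/(1+0.096)^4 + 14.2979/(1+0.096)^5 + 255.8828/(1+0.096)^5 = 199.8812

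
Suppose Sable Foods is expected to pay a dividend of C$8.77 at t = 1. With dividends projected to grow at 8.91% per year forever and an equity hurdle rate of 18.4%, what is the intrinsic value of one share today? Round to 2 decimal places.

C$92.41

Gordon growth model: P₀ = D₁/(r − g), with D₁ = 8.77 given directly.
P₀ = 8.7700 / (0.184 − 0.0891) = 8.7700 / 0.0949 = 92.4131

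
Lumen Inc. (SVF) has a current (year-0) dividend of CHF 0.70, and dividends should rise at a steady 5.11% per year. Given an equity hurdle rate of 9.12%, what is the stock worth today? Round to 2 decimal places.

Gordon growth model: P₀ = D₁/(r − g). D₁ = 0.70 × (1 + 0.0511) = 0.7358.
P₀ = 0.7358 / (0.0912 − 0.0511) = 0.7358 / 0.0401 = 18.3484

CHF 18.35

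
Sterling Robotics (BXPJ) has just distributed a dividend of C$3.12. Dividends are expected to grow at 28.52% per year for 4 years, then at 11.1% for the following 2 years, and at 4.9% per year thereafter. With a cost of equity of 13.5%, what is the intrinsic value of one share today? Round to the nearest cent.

C$87.07

Three-stage DDM. Project D₁…D_6; terminal Gordon value at t=6 with g = 0.049; discount at r = 0.135.
D_1 = 4.0098
D_2 = 5.1534
D_3 = 6.6232
D_4 = 8.5121
D_5 = 9.4570
D_6 = 10.5067
TV_6 = 11.0215/(0.135−0.049) = 128.1571
P₀ = Σ Dₜ/(1+r)ᵗ + TV_6/(1+r)^6 = 87.0748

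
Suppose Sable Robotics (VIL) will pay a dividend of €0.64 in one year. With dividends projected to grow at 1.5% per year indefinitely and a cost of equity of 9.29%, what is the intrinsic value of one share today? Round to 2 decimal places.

Gordon growth model: P₀ = D₁/(r − g), with D₁ = 0.64 given directly.
P₀ = 0.6400 / (0.0929 − 0.015) = 0.6400 / 0.0779 = 8.2157

€8.22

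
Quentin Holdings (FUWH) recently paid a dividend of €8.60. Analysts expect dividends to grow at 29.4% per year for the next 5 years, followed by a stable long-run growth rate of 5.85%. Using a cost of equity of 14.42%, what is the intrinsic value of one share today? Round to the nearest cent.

€259.65

Two-stage DDM. Project D₁…D_5 at 0.294, terminal growth 0.0585, discount at r = 0.1442.
D_1 = 11.1284
D_2 = 14.4001
D_3 = 18.6338
D_4 = 24.1121
D_5 = 31.2011
Terminal value at t=5: TV = D_6/(r−g) = 33.0264/(0.1442−0.0585) = 385.3717
P₀ = 11.1284/(1+0.1442)^1 + 14.4001/(1+0.1442)^2 + 18.6338/(1+0.1442)^3 + 24.1121/(1+0.1442)^4 + 31.2011/(1+0.1442)^5 + 385.3717/(1+0.1442)^5 = 259.6454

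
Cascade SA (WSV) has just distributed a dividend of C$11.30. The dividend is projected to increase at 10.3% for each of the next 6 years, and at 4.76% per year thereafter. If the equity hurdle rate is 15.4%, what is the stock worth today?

Two-stage DDM. Project D₁…D_6 at 0.103, terminal growth 0.0476, discount at r = 0.154.
D_1 = 12.4639
D_2 = 13.7477
D_3 = 15.1637
D_4 = 16.7256
D_5 = 18.4483
D_6 = 20.3485
Terminal value at t=6: TV = D_7/(r−g) = 21.3170/(0.154−0.0476) = 200.3482
P₀ = 12.4639/(1+0.154)^1 + 13.7477/(1+0.154)^2 + 15.1637/(1+0.154)^3 + 16.7256/(1+0.154)^4 + 18.4483/(1+0.154)^5 + 20.3485/(1+0.154)^6 + 200.3482/(1+0.154)^6 = 142.8822

C$142.88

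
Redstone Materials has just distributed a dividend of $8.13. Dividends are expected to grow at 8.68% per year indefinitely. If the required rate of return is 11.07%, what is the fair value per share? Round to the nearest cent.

Gordon growth model: P₀ = D₁/(r − g). D₁ = 8.13 × (1 + 0.0868) = 8.8357.
P₀ = 8.8357 / (0.1107 − 0.0868) = 8.8357 / 0.0239 = 369.6939

$369.69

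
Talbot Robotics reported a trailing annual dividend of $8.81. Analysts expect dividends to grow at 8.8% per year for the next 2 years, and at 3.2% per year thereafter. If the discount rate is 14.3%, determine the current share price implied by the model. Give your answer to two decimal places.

Two-stage DDM. Project D₁…D_2 at 0.088, terminal growth 0.032, discount at r = 0.143.
D_1 = 9.5853
D_2 = 10.4288
Terminal value at t=2: TV = D_3/(r−g) = 10.7625/(0.143−0.032) = 96.9595
P₀ = 9.5853/(1+0.143)^1 + 10.4288/(1+0.143)^2 + 96.9595/(1+0.143)^2 = 90.5847

$90.58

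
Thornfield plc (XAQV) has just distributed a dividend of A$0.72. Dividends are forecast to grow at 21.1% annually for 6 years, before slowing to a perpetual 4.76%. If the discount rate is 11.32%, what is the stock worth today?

A$24.92

Two-stage DDM. Project D₁…D_6 at 0.211, terminal growth 0.0476, discount at r = 0.1132.
D_1 = 0.8719
D_2 = 1.0559
D_3 = 1.2787
D_4 = 1.5485
D_5 = 1.8752
D_6 = 2.2709
Terminal value at t=6: TV = D_7/(r−g) = 2.3790/(0.1132−0.0476) = 36.2651
P₀ = 0.8719/(1+0.1132)^1 + 1.0559/(1+0.1132)^2 + 1.2787/(1+0.1132)^3 + 1.5485/(1+0.1132)^4 + 1.8752/(1+0.1132)^5 + 2.2709/(1+0.1132)^6 + 36.2651/(1+0.1132)^6 = 24.9177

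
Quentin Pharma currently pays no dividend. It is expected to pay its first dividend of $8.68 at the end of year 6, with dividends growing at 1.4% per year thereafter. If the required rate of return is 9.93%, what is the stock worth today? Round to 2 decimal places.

Deferred-dividend DDM. At t=5 the remaining stream is a growing perpetuity with first payment D_6 = 8.68.
V_5 = D_6/(r−g) = 8.68/(0.0993−0.014) = 101.7585
P₀ = V_5/(1+r)^5 = 101.7585/(1+0.0993)^5 = 63.3854

$63.39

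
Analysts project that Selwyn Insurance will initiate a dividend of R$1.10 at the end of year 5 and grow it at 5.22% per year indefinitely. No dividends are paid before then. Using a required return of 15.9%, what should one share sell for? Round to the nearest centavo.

R$5.71

Deferred-dividend DDM. At t=4 the remaining stream is a growing perpetuity with first payment D_5 = 1.10.
V_4 = D_5/(r−g) = 1.10/(0.159−0.0522) = 10.2996
P₀ = V_4/(1+r)^4 = 10.2996/(1+0.159)^4 = 5.7080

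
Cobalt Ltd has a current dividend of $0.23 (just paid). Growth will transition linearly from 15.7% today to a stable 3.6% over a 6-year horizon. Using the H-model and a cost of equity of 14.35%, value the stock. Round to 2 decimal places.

H-model: P₀ = D₀[(1+g_L) + H(g_S−g_L)]/(r−g_L), with H = 6/2 = 3.
P₀ = 0.23 × [(1+0.036) + 3×(0.157−0.036)] / (0.1435−0.036)
   = 0.23 × 1.3990 / 0.1075 = 2.9932

$2.99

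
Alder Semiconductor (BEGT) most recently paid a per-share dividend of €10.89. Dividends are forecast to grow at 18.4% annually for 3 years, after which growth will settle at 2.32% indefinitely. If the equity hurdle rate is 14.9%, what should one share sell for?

Two-stage DDM. Project D₁…D_3 at 0.184, terminal growth 0.0232, discount at r = 0.149.
D_1 = 12.8938
D_2 = 15.2662
D_3 = 18.0752
Terminal value at t=3: TV = D_4/(r−g) = 18.4945/(0.149−0.0232) = 147.0154
P₀ = 12.8938/(1+0.149)^1 + 15.2662/(1+0.149)^2 + 18.0752/(1+0.149)^3 + 147.0154/(1+0.149)^3 = 131.6187

€131.62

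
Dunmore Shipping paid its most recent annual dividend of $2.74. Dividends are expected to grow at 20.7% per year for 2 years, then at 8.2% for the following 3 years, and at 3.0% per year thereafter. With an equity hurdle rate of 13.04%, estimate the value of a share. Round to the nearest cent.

Three-stage DDM. Project D₁…D_5; terminal Gordon value at t=5 with g = 0.03; discount at r = 0.1304.
D_1 = 3.3072
D_2 = 3.9918
D_3 = 4.3191
D_4 = 4.6733
D_5 = 5.0565
TV_5 = 5.2082/(0.1304−0.03) = 51.8741
P₀ = Σ Dₜ/(1+r)ᵗ + TV_5/(1+r)^5 = 42.7469

$42.75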